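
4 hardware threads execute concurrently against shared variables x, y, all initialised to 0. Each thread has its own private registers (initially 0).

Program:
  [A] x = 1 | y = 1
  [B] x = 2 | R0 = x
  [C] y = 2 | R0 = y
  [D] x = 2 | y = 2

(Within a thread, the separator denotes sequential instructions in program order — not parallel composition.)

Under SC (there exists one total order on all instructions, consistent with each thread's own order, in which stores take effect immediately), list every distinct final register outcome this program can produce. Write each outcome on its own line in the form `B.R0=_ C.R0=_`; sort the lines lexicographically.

B.R0=1 C.R0=1
B.R0=1 C.R0=2
B.R0=2 C.R0=1
B.R0=2 C.R0=2

outcome vector order: (B.R0,C.R0)
|SC outcomes| = 4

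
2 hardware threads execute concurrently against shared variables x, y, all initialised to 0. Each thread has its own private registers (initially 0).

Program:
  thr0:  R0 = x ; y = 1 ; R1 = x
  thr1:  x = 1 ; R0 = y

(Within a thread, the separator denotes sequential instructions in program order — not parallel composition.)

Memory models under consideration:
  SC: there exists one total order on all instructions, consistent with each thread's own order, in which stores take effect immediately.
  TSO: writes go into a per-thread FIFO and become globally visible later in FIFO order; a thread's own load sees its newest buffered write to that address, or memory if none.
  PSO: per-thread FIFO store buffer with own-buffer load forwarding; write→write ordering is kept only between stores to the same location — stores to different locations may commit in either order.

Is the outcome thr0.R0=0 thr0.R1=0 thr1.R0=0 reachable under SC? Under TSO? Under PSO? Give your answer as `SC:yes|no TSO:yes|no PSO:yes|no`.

outcome vector order: (thr0.R0,thr0.R1,thr1.R0)
SC (5): 001, 010, 011, 110, 111
TSO (6): 000, 001, 010, 011, 110, 111
PSO (6): 000, 001, 010, 011, 110, 111
target 000 ∈ {TSO,PSO}

SC:no TSO:yes PSO:yes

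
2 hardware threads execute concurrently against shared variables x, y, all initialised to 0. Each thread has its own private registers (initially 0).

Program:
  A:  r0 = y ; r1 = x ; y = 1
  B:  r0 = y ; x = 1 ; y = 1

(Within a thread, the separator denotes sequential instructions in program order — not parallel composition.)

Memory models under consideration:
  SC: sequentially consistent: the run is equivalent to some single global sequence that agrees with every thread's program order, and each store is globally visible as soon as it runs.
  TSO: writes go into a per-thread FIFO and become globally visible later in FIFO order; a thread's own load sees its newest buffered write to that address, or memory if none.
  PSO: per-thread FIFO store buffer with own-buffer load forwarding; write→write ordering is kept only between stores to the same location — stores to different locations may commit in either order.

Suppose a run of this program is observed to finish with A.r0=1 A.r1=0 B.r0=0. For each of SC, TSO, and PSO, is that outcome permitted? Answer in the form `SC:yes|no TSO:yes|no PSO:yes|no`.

SC:no TSO:no PSO:yes

outcome vector order: (A.r0,A.r1,B.r0)
under SC → 0/0/0, 0/0/1, 0/1/0, 1/1/0
under TSO → 0/0/0, 0/0/1, 0/1/0, 1/1/0
under PSO → 0/0/0, 0/0/1, 0/1/0, 1/0/0, 1/1/0
target 1/0/0 ∈ {PSO}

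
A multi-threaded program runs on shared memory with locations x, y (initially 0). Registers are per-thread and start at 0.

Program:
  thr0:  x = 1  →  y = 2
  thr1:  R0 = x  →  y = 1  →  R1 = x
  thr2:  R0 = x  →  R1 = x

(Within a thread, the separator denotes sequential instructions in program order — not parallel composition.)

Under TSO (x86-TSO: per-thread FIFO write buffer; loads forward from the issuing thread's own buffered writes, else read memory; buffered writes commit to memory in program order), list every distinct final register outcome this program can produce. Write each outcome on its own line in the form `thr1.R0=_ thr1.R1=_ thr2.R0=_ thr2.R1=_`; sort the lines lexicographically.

thr1.R0=0 thr1.R1=0 thr2.R0=0 thr2.R1=0
thr1.R0=0 thr1.R1=0 thr2.R0=0 thr2.R1=1
thr1.R0=0 thr1.R1=0 thr2.R0=1 thr2.R1=1
thr1.R0=0 thr1.R1=1 thr2.R0=0 thr2.R1=0
thr1.R0=0 thr1.R1=1 thr2.R0=0 thr2.R1=1
thr1.R0=0 thr1.R1=1 thr2.R0=1 thr2.R1=1
thr1.R0=1 thr1.R1=1 thr2.R0=0 thr2.R1=0
thr1.R0=1 thr1.R1=1 thr2.R0=0 thr2.R1=1
thr1.R0=1 thr1.R1=1 thr2.R0=1 thr2.R1=1

outcome vector order: (thr1.R0,thr1.R1,thr2.R0,thr2.R1)
|TSO outcomes| = 9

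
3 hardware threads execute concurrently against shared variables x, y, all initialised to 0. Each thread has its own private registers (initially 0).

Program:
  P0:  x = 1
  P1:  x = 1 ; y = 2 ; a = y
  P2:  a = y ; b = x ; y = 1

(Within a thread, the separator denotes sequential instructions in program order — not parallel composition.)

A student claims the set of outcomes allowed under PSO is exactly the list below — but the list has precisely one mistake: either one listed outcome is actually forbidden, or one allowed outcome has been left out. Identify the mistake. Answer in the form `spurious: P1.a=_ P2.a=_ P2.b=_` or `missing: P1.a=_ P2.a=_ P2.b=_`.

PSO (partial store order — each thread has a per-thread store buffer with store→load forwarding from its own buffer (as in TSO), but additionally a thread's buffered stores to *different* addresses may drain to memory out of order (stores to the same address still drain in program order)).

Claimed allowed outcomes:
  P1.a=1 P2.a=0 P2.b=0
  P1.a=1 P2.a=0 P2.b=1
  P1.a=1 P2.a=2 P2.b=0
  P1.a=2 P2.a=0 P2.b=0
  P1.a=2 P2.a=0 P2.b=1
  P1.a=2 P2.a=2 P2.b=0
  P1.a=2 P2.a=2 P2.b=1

outcome vector order: (P1.a,P2.a,P2.b)
[PSO] allowed = {<1 0 0>; <1 0 1>; <1 2 0>; <1 2 1>; <2 0 0>; <2 0 1>; <2 2 0>; <2 2 1>}
PSO∖claimed = {<1 2 1>}

missing: P1.a=1 P2.a=2 P2.b=1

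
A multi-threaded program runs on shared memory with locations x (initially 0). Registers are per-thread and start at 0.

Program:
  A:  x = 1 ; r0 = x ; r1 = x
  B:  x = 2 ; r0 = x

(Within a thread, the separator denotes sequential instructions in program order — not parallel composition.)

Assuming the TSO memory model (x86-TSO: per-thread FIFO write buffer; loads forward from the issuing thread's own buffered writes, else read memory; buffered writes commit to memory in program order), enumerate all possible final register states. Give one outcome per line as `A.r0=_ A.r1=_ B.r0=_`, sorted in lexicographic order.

outcome vector order: (A.r0,A.r1,B.r0)
|TSO outcomes| = 4

A.r0=1 A.r1=1 B.r0=1
A.r0=1 A.r1=1 B.r0=2
A.r0=1 A.r1=2 B.r0=2
A.r0=2 A.r1=2 B.r0=2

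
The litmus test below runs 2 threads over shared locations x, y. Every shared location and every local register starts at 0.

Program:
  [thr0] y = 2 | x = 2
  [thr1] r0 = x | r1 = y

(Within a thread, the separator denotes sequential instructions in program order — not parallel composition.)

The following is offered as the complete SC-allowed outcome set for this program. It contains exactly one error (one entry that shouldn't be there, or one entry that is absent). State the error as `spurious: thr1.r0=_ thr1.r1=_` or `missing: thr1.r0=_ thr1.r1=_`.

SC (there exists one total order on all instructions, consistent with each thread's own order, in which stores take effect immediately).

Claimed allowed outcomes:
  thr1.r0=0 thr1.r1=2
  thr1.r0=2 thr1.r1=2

outcome vector order: (thr1.r0,thr1.r1)
under SC → <0 0> <0 2> <2 2>
SC∖claimed = {<0 0>}

missing: thr1.r0=0 thr1.r1=0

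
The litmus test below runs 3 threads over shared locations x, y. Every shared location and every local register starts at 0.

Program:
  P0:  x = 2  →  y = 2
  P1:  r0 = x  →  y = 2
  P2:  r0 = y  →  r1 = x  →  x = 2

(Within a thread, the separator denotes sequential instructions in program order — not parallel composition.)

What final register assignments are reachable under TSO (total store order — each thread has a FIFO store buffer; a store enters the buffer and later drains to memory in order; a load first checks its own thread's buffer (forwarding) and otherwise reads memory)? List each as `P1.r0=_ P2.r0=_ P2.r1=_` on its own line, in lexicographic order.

P1.r0=0 P2.r0=0 P2.r1=0
P1.r0=0 P2.r0=0 P2.r1=2
P1.r0=0 P2.r0=2 P2.r1=0
P1.r0=0 P2.r0=2 P2.r1=2
P1.r0=2 P2.r0=0 P2.r1=0
P1.r0=2 P2.r0=0 P2.r1=2
P1.r0=2 P2.r0=2 P2.r1=2

outcome vector order: (P1.r0,P2.r0,P2.r1)
|TSO outcomes| = 7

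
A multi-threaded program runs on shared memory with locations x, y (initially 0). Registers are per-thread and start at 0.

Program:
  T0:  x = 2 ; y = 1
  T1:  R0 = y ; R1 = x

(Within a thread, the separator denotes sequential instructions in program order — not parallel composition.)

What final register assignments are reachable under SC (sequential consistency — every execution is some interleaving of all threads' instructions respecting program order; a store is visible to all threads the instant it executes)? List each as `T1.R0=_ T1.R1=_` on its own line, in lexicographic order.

T1.R0=0 T1.R1=0
T1.R0=0 T1.R1=2
T1.R0=1 T1.R1=2

outcome vector order: (T1.R0,T1.R1)
|SC outcomes| = 3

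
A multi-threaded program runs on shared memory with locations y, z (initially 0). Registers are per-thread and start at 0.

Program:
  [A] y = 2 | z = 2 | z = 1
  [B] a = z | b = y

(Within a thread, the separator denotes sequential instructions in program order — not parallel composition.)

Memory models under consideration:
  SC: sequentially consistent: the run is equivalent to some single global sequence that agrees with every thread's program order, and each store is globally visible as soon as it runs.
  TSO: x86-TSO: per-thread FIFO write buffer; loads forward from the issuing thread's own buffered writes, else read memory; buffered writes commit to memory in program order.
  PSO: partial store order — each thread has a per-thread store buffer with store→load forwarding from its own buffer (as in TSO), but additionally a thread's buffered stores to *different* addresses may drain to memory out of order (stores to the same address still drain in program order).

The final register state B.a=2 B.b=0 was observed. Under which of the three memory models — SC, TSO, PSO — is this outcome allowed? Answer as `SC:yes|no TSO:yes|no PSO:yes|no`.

SC:no TSO:no PSO:yes

outcome vector order: (B.a,B.b)
[SC] allowed = {<0 0> <0 2> <1 2> <2 2>}
[TSO] allowed = {<0 0> <0 2> <1 2> <2 2>}
[PSO] allowed = {<0 0> <0 2> <1 0> <1 2> <2 0> <2 2>}
target <2 0> ∈ {PSO}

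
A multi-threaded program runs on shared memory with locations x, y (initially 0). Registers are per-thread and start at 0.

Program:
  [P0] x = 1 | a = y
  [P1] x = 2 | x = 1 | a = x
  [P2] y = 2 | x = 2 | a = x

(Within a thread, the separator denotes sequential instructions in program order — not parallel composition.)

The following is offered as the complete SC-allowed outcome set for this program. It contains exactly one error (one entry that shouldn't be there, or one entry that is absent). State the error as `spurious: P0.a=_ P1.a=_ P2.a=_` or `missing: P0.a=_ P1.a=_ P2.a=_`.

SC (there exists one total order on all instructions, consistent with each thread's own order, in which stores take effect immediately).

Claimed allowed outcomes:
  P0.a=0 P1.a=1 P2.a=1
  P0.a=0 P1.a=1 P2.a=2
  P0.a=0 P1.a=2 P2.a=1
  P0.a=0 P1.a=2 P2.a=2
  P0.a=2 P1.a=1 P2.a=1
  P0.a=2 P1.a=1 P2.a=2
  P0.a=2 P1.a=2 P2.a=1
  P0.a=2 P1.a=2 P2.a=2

outcome vector order: (P0.a,P1.a,P2.a)
SC: 7 outcomes — {<0 1 1> <0 1 2> <0 2 2> <2 1 1> <2 1 2> <2 2 1> <2 2 2>}
claimed∖SC = {<0 2 1>}

spurious: P0.a=0 P1.a=2 P2.a=1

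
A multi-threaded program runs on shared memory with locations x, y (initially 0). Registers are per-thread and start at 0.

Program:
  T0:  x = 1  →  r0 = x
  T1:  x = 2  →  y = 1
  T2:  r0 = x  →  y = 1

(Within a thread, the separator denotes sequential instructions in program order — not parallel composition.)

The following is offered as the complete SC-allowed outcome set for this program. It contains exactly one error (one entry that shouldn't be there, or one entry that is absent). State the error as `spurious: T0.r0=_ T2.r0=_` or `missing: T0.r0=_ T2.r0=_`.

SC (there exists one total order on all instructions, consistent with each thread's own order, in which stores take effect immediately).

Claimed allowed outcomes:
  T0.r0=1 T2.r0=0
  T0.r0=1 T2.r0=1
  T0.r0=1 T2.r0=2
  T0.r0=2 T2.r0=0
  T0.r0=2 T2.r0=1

missing: T0.r0=2 T2.r0=2

outcome vector order: (T0.r0,T2.r0)
SC (6): 1/0; 1/1; 1/2; 2/0; 2/1; 2/2
SC∖claimed = {2/2}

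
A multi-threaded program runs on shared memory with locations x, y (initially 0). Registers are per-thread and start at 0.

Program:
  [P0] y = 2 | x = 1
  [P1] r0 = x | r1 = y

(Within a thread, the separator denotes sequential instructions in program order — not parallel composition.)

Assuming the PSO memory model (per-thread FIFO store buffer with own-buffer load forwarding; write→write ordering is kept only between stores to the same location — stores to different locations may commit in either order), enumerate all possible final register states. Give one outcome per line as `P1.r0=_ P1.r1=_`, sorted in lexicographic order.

outcome vector order: (P1.r0,P1.r1)
|PSO outcomes| = 4

P1.r0=0 P1.r1=0
P1.r0=0 P1.r1=2
P1.r0=1 P1.r1=0
P1.r0=1 P1.r1=2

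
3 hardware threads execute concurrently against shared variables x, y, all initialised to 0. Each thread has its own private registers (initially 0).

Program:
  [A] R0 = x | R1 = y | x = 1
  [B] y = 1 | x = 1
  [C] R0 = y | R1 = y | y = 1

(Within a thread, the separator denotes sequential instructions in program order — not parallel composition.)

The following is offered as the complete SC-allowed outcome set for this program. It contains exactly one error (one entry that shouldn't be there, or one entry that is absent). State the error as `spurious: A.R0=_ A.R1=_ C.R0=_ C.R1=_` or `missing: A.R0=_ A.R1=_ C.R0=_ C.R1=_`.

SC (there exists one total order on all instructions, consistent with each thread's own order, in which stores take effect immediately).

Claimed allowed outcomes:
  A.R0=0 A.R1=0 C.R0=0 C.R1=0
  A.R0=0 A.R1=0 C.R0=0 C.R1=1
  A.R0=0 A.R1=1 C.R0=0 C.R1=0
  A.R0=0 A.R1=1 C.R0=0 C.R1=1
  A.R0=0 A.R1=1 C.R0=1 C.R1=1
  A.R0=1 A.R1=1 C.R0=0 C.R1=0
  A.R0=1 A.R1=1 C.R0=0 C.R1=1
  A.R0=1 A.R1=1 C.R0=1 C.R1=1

missing: A.R0=0 A.R1=0 C.R0=1 C.R1=1

outcome vector order: (A.R0,A.R1,C.R0,C.R1)
under SC → 0000, 0001, 0011, 0100, 0101, 0111, 1100, 1101, 1111
SC∖claimed = {0011}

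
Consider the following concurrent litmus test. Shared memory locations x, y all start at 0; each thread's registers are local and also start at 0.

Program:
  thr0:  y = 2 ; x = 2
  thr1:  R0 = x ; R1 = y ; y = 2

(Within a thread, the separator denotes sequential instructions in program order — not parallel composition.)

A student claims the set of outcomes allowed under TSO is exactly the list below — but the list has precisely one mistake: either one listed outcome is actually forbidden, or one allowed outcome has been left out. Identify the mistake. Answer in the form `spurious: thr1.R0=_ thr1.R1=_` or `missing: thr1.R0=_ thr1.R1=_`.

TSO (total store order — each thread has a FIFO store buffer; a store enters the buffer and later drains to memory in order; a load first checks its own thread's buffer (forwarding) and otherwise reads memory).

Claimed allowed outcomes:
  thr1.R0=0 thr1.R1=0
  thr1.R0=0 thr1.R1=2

missing: thr1.R0=2 thr1.R1=2

outcome vector order: (thr1.R0,thr1.R1)
[TSO] allowed = {<0 0>; <0 2>; <2 2>}
TSO∖claimed = {<2 2>}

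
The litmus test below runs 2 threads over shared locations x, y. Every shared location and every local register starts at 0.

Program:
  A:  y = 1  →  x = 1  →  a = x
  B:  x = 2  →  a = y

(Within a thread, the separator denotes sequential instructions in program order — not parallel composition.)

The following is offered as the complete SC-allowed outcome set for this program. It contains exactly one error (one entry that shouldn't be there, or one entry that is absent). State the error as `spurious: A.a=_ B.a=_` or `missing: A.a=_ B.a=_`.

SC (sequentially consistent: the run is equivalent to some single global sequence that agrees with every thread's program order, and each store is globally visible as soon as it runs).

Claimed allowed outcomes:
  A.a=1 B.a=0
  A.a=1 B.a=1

missing: A.a=2 B.a=1

outcome vector order: (A.a,B.a)
SC: 3 outcomes — {10, 11, 21}
SC∖claimed = {21}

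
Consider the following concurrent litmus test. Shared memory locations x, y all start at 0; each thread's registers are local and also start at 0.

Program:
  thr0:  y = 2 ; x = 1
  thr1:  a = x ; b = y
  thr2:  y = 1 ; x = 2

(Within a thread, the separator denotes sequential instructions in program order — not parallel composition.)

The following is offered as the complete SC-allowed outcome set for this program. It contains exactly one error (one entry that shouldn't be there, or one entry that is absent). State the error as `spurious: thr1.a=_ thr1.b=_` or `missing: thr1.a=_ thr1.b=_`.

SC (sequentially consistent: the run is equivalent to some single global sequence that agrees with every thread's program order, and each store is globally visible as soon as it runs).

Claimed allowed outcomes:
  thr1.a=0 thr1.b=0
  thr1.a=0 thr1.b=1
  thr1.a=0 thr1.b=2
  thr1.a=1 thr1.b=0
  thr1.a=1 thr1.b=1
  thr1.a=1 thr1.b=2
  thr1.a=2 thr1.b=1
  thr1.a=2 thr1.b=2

outcome vector order: (thr1.a,thr1.b)
SC (7): (0,0), (0,1), (0,2), (1,1), (1,2), (2,1), (2,2)
claimed∖SC = {(1,0)}

spurious: thr1.a=1 thr1.b=0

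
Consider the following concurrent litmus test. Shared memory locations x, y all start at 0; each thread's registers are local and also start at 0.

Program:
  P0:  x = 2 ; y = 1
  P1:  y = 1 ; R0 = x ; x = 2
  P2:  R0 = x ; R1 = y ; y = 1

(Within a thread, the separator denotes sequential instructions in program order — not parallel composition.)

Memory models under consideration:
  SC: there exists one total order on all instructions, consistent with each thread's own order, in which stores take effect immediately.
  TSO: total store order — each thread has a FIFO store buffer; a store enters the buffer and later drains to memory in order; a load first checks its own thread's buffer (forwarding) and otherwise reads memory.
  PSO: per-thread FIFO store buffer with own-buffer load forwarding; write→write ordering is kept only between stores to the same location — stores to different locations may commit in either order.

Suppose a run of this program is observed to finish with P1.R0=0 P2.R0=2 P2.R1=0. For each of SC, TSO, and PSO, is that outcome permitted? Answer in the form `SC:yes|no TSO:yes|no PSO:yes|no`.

SC:no TSO:yes PSO:yes

outcome vector order: (P1.R0,P2.R0,P2.R1)
SC: 7 outcomes — {(0,0,0), (0,0,1), (0,2,1), (2,0,0), (2,0,1), (2,2,0), (2,2,1)}
TSO: 8 outcomes — {(0,0,0), (0,0,1), (0,2,0), (0,2,1), (2,0,0), (2,0,1), (2,2,0), (2,2,1)}
PSO: 8 outcomes — {(0,0,0), (0,0,1), (0,2,0), (0,2,1), (2,0,0), (2,0,1), (2,2,0), (2,2,1)}
target (0,2,0) ∈ {TSO,PSO}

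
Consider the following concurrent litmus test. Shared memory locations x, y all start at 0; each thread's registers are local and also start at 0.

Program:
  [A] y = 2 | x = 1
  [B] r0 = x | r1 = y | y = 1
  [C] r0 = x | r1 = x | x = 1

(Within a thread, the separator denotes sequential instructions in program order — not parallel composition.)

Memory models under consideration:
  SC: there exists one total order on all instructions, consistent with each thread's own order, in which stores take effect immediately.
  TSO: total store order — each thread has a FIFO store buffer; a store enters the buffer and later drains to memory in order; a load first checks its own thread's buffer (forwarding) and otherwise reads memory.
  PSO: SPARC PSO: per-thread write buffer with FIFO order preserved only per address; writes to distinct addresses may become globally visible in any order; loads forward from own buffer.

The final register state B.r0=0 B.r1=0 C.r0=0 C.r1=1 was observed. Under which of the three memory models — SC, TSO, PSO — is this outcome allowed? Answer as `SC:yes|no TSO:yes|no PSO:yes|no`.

outcome vector order: (B.r0,B.r1,C.r0,C.r1)
SC (10): 0000, 0001, 0011, 0200, 0201, 0211, 1000, 1200, 1201, 1211
TSO (10): 0000, 0001, 0011, 0200, 0201, 0211, 1000, 1200, 1201, 1211
PSO (12): 0000, 0001, 0011, 0200, 0201, 0211, 1000, 1001, 1011, 1200, 1201, 1211
target 0001 ∈ {SC,TSO,PSO}

SC:yes TSO:yes PSO:yes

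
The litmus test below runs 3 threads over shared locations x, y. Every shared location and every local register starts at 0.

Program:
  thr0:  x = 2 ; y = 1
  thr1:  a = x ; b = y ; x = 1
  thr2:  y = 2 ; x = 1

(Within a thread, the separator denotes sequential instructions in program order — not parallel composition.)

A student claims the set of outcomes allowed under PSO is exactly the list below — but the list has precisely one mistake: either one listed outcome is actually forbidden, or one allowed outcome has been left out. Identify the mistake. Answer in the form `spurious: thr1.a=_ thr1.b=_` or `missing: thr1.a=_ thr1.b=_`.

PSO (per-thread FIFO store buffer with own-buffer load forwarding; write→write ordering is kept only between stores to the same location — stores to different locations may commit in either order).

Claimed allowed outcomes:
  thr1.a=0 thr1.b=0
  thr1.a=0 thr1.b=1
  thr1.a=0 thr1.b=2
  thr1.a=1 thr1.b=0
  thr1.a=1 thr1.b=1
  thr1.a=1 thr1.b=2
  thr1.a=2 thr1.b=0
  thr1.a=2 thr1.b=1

missing: thr1.a=2 thr1.b=2

outcome vector order: (thr1.a,thr1.b)
PSO (9): <0 0> <0 1> <0 2> <1 0> <1 1> <1 2> <2 0> <2 1> <2 2>
PSO∖claimed = {<2 2>}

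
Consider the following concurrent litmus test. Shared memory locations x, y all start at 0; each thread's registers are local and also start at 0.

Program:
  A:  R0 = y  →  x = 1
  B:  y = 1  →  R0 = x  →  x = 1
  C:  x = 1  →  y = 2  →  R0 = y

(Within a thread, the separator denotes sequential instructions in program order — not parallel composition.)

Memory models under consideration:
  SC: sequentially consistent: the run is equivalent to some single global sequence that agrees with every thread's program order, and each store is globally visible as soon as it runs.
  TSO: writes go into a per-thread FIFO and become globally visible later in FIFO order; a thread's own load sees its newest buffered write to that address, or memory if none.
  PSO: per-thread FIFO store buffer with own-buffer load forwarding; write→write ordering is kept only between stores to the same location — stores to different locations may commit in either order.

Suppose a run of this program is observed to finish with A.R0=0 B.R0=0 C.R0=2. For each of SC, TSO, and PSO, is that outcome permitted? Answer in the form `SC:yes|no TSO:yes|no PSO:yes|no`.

outcome vector order: (A.R0,B.R0,C.R0)
[SC] allowed = {0/0/2, 0/1/1, 0/1/2, 1/0/2, 1/1/1, 1/1/2, 2/0/2, 2/1/1, 2/1/2}
[TSO] allowed = {0/0/1, 0/0/2, 0/1/1, 0/1/2, 1/0/1, 1/0/2, 1/1/1, 1/1/2, 2/0/1, 2/0/2, 2/1/1, 2/1/2}
[PSO] allowed = {0/0/1, 0/0/2, 0/1/1, 0/1/2, 1/0/1, 1/0/2, 1/1/1, 1/1/2, 2/0/1, 2/0/2, 2/1/1, 2/1/2}
target 0/0/2 ∈ {SC,TSO,PSO}

SC:yes TSO:yes PSO:yes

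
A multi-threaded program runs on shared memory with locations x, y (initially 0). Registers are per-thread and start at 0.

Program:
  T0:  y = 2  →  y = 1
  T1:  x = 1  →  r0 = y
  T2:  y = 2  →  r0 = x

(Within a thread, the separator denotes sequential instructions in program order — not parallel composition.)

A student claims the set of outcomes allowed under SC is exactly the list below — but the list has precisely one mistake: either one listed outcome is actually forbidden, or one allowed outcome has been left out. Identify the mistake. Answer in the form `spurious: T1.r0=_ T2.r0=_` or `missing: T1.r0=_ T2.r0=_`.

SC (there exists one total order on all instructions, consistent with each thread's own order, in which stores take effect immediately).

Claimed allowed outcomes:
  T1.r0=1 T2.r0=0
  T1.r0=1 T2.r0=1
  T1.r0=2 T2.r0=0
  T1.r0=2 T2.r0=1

missing: T1.r0=0 T2.r0=1

outcome vector order: (T1.r0,T2.r0)
under SC → 0/1, 1/0, 1/1, 2/0, 2/1
SC∖claimed = {0/1}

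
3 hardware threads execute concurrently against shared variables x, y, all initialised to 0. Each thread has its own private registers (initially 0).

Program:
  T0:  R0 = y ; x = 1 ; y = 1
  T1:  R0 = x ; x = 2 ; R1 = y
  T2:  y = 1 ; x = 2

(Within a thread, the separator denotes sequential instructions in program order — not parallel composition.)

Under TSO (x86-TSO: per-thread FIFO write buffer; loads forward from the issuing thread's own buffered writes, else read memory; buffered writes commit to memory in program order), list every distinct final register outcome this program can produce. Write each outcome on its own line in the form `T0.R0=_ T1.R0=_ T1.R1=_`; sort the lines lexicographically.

outcome vector order: (T0.R0,T1.R0,T1.R1)
|TSO outcomes| = 9

T0.R0=0 T1.R0=0 T1.R1=0
T0.R0=0 T1.R0=0 T1.R1=1
T0.R0=0 T1.R0=1 T1.R1=0
T0.R0=0 T1.R0=1 T1.R1=1
T0.R0=0 T1.R0=2 T1.R1=1
T0.R0=1 T1.R0=0 T1.R1=0
T0.R0=1 T1.R0=0 T1.R1=1
T0.R0=1 T1.R0=1 T1.R1=1
T0.R0=1 T1.R0=2 T1.R1=1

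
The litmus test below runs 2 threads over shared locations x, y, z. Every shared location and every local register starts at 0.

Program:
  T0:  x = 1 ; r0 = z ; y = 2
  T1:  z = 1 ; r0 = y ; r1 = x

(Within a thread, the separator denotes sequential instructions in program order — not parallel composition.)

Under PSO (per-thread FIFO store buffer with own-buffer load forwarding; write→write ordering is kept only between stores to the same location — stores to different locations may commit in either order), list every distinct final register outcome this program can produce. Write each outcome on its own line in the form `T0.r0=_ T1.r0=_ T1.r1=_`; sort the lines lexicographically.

outcome vector order: (T0.r0,T1.r0,T1.r1)
|PSO outcomes| = 8

T0.r0=0 T1.r0=0 T1.r1=0
T0.r0=0 T1.r0=0 T1.r1=1
T0.r0=0 T1.r0=2 T1.r1=0
T0.r0=0 T1.r0=2 T1.r1=1
T0.r0=1 T1.r0=0 T1.r1=0
T0.r0=1 T1.r0=0 T1.r1=1
T0.r0=1 T1.r0=2 T1.r1=0
T0.r0=1 T1.r0=2 T1.r1=1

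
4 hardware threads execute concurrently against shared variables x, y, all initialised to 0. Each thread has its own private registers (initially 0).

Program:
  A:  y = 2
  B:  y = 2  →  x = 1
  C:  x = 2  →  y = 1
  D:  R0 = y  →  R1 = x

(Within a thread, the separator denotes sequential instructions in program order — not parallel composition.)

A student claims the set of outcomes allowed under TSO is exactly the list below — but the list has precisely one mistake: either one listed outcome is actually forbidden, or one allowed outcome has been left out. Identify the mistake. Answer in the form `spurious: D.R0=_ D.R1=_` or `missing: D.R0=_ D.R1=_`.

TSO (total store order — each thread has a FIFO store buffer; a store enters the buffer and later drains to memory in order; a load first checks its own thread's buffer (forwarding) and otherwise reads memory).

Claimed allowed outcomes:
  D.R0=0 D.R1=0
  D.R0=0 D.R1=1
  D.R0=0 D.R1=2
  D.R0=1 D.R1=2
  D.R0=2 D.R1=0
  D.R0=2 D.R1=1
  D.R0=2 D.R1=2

missing: D.R0=1 D.R1=1

outcome vector order: (D.R0,D.R1)
under TSO → <0 0> <0 1> <0 2> <1 1> <1 2> <2 0> <2 1> <2 2>
TSO∖claimed = {<1 1>}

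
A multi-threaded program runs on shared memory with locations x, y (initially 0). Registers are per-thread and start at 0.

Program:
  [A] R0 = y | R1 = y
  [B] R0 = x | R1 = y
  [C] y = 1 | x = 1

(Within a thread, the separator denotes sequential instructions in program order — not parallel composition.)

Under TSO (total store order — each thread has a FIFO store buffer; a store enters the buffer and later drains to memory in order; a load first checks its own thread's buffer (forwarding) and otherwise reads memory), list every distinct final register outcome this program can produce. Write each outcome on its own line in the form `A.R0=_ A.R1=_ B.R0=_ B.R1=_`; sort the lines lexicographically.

A.R0=0 A.R1=0 B.R0=0 B.R1=0
A.R0=0 A.R1=0 B.R0=0 B.R1=1
A.R0=0 A.R1=0 B.R0=1 B.R1=1
A.R0=0 A.R1=1 B.R0=0 B.R1=0
A.R0=0 A.R1=1 B.R0=0 B.R1=1
A.R0=0 A.R1=1 B.R0=1 B.R1=1
A.R0=1 A.R1=1 B.R0=0 B.R1=0
A.R0=1 A.R1=1 B.R0=0 B.R1=1
A.R0=1 A.R1=1 B.R0=1 B.R1=1

outcome vector order: (A.R0,A.R1,B.R0,B.R1)
|TSO outcomes| = 9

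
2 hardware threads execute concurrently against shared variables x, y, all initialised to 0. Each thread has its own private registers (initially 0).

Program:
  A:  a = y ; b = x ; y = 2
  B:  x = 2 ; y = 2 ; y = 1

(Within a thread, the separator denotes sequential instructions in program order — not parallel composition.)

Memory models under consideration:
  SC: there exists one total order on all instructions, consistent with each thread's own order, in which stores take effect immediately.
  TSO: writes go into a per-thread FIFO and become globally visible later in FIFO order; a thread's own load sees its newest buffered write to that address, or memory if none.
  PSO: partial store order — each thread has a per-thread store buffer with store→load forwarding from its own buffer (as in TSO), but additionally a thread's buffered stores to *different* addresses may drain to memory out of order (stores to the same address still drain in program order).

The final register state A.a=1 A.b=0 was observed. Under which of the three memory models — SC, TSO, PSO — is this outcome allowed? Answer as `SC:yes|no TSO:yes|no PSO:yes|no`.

outcome vector order: (A.a,A.b)
SC (4): 00, 02, 12, 22
TSO (4): 00, 02, 12, 22
PSO (6): 00, 02, 10, 12, 20, 22
target 10 ∈ {PSO}

SC:no TSO:no PSO:yes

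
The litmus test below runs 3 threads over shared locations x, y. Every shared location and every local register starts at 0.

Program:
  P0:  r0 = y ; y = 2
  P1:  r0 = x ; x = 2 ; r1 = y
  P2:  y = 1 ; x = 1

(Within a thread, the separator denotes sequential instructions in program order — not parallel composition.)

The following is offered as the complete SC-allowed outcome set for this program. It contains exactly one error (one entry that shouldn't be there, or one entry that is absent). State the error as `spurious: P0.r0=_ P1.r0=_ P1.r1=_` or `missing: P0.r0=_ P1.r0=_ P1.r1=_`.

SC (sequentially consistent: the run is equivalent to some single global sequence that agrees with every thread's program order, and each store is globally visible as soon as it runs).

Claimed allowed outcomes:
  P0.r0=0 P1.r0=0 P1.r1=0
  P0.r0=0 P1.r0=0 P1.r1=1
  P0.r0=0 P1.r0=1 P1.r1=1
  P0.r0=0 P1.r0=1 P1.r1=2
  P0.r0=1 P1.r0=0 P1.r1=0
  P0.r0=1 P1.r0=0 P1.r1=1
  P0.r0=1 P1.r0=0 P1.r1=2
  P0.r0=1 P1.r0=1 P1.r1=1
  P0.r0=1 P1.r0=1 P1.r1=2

missing: P0.r0=0 P1.r0=0 P1.r1=2

outcome vector order: (P0.r0,P1.r0,P1.r1)
SC (10): (0,0,0) (0,0,1) (0,0,2) (0,1,1) (0,1,2) (1,0,0) (1,0,1) (1,0,2) (1,1,1) (1,1,2)
SC∖claimed = {(0,0,2)}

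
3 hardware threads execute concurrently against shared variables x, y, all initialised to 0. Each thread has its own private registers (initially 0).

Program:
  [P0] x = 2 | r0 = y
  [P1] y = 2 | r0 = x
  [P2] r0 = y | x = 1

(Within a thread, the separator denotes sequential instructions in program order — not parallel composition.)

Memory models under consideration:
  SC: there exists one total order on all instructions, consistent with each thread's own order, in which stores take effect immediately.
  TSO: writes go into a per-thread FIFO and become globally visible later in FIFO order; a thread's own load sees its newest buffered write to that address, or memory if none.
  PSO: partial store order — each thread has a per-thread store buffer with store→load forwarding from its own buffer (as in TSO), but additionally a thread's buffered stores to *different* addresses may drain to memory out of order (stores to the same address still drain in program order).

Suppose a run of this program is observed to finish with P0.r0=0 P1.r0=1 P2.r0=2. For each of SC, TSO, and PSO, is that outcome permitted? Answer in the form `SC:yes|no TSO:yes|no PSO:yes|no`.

SC:yes TSO:yes PSO:yes

outcome vector order: (P0.r0,P1.r0,P2.r0)
under SC → <0 1 0> <0 1 2> <0 2 0> <0 2 2> <2 0 0> <2 0 2> <2 1 0> <2 1 2> <2 2 0> <2 2 2>
under TSO → <0 0 0> <0 0 2> <0 1 0> <0 1 2> <0 2 0> <0 2 2> <2 0 0> <2 0 2> <2 1 0> <2 1 2> <2 2 0> <2 2 2>
under PSO → <0 0 0> <0 0 2> <0 1 0> <0 1 2> <0 2 0> <0 2 2> <2 0 0> <2 0 2> <2 1 0> <2 1 2> <2 2 0> <2 2 2>
target <0 1 2> ∈ {SC,TSO,PSO}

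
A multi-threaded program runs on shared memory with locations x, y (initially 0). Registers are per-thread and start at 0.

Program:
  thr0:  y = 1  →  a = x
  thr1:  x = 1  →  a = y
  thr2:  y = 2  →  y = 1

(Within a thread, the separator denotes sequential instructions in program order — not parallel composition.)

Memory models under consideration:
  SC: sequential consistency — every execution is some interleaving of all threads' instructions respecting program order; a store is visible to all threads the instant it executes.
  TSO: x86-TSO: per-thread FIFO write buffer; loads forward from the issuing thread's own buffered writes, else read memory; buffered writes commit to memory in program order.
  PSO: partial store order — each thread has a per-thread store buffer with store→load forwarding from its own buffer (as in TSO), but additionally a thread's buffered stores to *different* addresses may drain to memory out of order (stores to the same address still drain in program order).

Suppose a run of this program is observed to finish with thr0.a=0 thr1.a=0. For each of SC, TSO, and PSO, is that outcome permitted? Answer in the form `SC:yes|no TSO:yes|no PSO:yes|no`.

SC:no TSO:yes PSO:yes

outcome vector order: (thr0.a,thr1.a)
SC: 5 outcomes — {0/1, 0/2, 1/0, 1/1, 1/2}
TSO: 6 outcomes — {0/0, 0/1, 0/2, 1/0, 1/1, 1/2}
PSO: 6 outcomes — {0/0, 0/1, 0/2, 1/0, 1/1, 1/2}
target 0/0 ∈ {TSO,PSO}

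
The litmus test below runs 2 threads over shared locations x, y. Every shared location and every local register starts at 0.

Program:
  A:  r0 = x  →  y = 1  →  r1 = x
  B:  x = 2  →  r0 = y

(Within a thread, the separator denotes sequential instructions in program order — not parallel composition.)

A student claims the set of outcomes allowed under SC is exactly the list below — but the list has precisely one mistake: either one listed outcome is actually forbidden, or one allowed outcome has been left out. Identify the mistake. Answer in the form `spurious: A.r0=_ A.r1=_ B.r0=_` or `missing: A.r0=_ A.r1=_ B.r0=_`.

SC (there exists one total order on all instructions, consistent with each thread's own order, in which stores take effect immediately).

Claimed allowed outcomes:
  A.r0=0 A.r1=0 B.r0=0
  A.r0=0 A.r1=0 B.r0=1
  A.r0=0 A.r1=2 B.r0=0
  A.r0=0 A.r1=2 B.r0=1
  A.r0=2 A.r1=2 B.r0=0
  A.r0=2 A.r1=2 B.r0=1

outcome vector order: (A.r0,A.r1,B.r0)
SC (5): <0 0 1>, <0 2 0>, <0 2 1>, <2 2 0>, <2 2 1>
claimed∖SC = {<0 0 0>}

spurious: A.r0=0 A.r1=0 B.r0=0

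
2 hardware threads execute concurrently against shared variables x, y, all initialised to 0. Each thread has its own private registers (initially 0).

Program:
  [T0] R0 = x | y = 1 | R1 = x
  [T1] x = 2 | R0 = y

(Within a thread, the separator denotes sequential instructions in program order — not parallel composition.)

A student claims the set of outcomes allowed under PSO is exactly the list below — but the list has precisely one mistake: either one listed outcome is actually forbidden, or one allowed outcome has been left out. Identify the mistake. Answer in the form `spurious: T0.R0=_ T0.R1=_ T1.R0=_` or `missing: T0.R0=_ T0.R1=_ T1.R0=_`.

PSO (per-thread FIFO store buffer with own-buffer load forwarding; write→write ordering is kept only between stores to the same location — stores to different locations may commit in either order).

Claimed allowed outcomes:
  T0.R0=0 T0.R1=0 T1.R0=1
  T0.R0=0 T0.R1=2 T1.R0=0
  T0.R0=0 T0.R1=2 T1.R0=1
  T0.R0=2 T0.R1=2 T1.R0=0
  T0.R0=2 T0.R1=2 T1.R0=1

outcome vector order: (T0.R0,T0.R1,T1.R0)
PSO: 6 outcomes — {(0,0,0); (0,0,1); (0,2,0); (0,2,1); (2,2,0); (2,2,1)}
PSO∖claimed = {(0,0,0)}

missing: T0.R0=0 T0.R1=0 T1.R0=0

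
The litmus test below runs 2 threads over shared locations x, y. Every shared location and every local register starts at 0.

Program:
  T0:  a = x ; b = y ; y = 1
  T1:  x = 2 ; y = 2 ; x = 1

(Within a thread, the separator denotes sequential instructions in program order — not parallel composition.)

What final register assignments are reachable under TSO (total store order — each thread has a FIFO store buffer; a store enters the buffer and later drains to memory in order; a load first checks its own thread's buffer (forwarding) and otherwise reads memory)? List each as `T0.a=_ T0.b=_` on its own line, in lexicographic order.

T0.a=0 T0.b=0
T0.a=0 T0.b=2
T0.a=1 T0.b=2
T0.a=2 T0.b=0
T0.a=2 T0.b=2

outcome vector order: (T0.a,T0.b)
|TSO outcomes| = 5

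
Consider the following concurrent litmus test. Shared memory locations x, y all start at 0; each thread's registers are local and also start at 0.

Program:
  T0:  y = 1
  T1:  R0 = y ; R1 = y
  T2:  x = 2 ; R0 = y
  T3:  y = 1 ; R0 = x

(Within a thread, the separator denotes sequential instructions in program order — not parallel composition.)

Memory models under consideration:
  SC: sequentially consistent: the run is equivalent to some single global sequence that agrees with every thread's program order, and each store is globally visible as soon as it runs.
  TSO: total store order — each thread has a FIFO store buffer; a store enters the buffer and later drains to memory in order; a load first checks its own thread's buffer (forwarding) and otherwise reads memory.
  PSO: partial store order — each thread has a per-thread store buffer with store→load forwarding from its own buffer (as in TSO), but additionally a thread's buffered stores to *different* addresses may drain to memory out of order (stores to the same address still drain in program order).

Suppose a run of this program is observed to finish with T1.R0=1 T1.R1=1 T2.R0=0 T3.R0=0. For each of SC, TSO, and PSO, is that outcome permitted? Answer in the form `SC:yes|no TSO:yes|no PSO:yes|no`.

outcome vector order: (T1.R0,T1.R1,T2.R0,T3.R0)
[SC] allowed = {<0 0 0 2> <0 0 1 0> <0 0 1 2> <0 1 0 2> <0 1 1 0> <0 1 1 2> <1 1 0 2> <1 1 1 0> <1 1 1 2>}
[TSO] allowed = {<0 0 0 0> <0 0 0 2> <0 0 1 0> <0 0 1 2> <0 1 0 0> <0 1 0 2> <0 1 1 0> <0 1 1 2> <1 1 0 0> <1 1 0 2> <1 1 1 0> <1 1 1 2>}
[PSO] allowed = {<0 0 0 0> <0 0 0 2> <0 0 1 0> <0 0 1 2> <0 1 0 0> <0 1 0 2> <0 1 1 0> <0 1 1 2> <1 1 0 0> <1 1 0 2> <1 1 1 0> <1 1 1 2>}
target <1 1 0 0> ∈ {TSO,PSO}

SC:no TSO:yes PSO:yes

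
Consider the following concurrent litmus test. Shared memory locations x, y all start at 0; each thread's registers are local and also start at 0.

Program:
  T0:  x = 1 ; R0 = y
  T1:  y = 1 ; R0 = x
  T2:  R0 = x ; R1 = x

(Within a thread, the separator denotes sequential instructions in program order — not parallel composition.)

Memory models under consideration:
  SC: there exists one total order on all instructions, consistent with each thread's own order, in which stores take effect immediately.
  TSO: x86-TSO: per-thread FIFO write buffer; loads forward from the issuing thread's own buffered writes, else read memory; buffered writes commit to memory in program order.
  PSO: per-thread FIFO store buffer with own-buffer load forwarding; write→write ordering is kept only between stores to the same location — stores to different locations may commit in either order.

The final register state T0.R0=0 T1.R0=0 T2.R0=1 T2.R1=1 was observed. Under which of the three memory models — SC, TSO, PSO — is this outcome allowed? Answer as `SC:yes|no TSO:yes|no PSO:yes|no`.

SC:no TSO:yes PSO:yes

outcome vector order: (T0.R0,T1.R0,T2.R0,T2.R1)
SC (9): 0100; 0101; 0111; 1000; 1001; 1011; 1100; 1101; 1111
TSO (12): 0000; 0001; 0011; 0100; 0101; 0111; 1000; 1001; 1011; 1100; 1101; 1111
PSO (12): 0000; 0001; 0011; 0100; 0101; 0111; 1000; 1001; 1011; 1100; 1101; 1111
target 0011 ∈ {TSO,PSO}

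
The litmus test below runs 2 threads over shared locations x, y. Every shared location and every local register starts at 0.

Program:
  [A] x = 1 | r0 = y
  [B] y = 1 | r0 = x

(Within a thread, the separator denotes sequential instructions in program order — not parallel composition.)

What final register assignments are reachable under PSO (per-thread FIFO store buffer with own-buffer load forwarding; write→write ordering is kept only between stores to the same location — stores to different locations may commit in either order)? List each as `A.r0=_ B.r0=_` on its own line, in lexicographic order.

outcome vector order: (A.r0,B.r0)
|PSO outcomes| = 4

A.r0=0 B.r0=0
A.r0=0 B.r0=1
A.r0=1 B.r0=0
A.r0=1 B.r0=1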